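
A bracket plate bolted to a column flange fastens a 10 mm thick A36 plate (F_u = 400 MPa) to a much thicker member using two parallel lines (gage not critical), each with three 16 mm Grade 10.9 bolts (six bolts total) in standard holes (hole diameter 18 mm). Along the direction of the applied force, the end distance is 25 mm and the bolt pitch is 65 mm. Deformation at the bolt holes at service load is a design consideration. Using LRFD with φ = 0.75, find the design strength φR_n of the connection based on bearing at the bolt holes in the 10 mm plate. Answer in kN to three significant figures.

576 kN

Per bolt r_n = 1.2 l_c t F_u ≤ 2.4 d t F_u; upper limit = 2.4 × 16 × 10 × 400 / 1000 = 153.6 kN.
Edge bolt: l_c = 25 − 18/2 = 16 mm → 1.2 × 16 × 10 × 400 / 1000 = 76.8 → r_n = 76.8 kN.
Interior bolts: l_c = 65 − 18 = 47 mm → 1.2 × 47 × 10 × 400 / 1000 = 225.6 → r_n = 153.6 kN.
R_n = 2 × 76.8 + 4 × 153.6 = 768 kN.
Design strength φR_n = 0.75 × 768 = 576 kN.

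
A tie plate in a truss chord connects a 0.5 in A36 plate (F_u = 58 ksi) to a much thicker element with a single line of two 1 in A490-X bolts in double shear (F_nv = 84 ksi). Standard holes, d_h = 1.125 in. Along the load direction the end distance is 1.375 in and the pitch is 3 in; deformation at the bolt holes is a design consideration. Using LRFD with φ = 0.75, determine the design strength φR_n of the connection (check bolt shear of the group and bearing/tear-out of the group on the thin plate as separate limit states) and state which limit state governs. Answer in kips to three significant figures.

Bolt shear: A_b = π·1²/4 = 0.7854 in²; R_n = 84 × 0.7854 × 2 × 2 = 263.9 kips → 0.75 × 263.9 = 198 kips.
Bearing (1.2 l_c t F_u ≤ 2.4 d t F_u): upper limit = 2.4·1·0.5·58 = 69.6 kips.
  Edge l_c = 1.375 − 1.125/2 = 0.8125 → r_n = 28.27 kips; interior l_c = 3 − 1.125 = 1.875 → r_n = 65.25 kips.
  R_n,bearing = 1·28.27 + 1·65.25 = 93.53 kips → 0.75 × 93.53 = 70.1 kips.
Bearing governs: 70.1 kips.

70.1 kips (bearing governs)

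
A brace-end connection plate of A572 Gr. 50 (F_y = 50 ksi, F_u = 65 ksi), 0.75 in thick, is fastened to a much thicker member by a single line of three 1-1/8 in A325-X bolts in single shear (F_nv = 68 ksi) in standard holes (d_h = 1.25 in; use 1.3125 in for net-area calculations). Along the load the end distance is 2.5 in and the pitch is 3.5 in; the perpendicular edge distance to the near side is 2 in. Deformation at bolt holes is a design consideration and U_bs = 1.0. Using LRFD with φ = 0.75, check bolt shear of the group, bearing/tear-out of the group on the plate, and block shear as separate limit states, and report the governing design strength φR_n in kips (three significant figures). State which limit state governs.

152 kips (bolt shear governs)

Bolt shear: A_b = π·1.125²/4 = 0.994 in²; R_n = 68 × 0.994 × 3 × 1 = 202.8 kips → 0.75 × 202.8 = 152 kips.
Bearing: edge l_c = 1.875, r_n = 109.7 kips; interior l_c = 2.25, r_n = 131.6 kips; R_n = 109.7 + 2·131.6 = 372.9 kips → 280 kips.
Block shear: A_gv = 7.125, A_nv = 4.664, A_nt = 1.008 in²; R_n = min(0.6F_uA_nv, 0.6F_yA_gv) + U_bs·F_u·A_nt = 247.4 kips → 186 kips.
Bolt shear governs: 152 kips.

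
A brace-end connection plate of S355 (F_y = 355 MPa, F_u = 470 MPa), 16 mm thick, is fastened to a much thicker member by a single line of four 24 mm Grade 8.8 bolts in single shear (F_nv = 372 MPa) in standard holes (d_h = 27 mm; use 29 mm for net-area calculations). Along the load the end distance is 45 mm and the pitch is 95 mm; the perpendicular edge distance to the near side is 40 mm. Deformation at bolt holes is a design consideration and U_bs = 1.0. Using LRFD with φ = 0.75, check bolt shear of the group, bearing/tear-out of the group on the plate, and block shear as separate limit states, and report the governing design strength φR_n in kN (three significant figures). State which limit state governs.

505 kN (bolt shear governs)

Bolt shear: A_b = π·24²/4 = 452.4 mm²; R_n = 372 × 452.4 × 4 × 1 / 1000 = 673.2 kN → 0.75 × 673.2 = 505 kN.
Bearing: edge l_c = 31.5, r_n = 284.3 kN; interior l_c = 68, r_n = 433.2 kN; R_n = 284.3 + 3·433.2 = 1584 kN → 1190 kN.
Block shear: A_gv = 5280, A_nv = 3656, A_nt = 408 mm²; R_n = min(0.6F_uA_nv, 0.6F_yA_gv) + U_bs·F_u·A_nt = 1223 kN → 917 kN.
Bolt shear governs: 505 kN.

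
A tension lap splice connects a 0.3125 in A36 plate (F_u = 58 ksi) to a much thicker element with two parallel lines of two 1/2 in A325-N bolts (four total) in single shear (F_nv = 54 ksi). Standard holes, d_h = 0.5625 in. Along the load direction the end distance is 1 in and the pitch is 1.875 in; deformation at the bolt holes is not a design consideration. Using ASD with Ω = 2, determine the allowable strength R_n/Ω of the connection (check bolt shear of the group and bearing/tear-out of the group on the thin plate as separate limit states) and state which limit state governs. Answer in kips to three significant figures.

Bolt shear: A_b = π·0.5²/4 = 0.1963 in²; R_n = 54 × 0.1963 × 4 × 1 = 42.41 kips → 42.41 / 2 = 21.2 kips.
Bearing (1.5 l_c t F_u ≤ 3.0 d t F_u): upper limit = 3.0·0.5·0.3125·58 = 27.19 kips.
  Edge l_c = 1 − 0.5625/2 = 0.7188 → r_n = 19.54 kips; interior l_c = 1.875 − 0.5625 = 1.312 → r_n = 27.19 kips.
  R_n,bearing = 2·19.54 + 2·27.19 = 93.46 kips → 93.46 / 2 = 46.7 kips.
Bolt shear governs: 21.2 kips.

21.2 kips (bolt shear governs)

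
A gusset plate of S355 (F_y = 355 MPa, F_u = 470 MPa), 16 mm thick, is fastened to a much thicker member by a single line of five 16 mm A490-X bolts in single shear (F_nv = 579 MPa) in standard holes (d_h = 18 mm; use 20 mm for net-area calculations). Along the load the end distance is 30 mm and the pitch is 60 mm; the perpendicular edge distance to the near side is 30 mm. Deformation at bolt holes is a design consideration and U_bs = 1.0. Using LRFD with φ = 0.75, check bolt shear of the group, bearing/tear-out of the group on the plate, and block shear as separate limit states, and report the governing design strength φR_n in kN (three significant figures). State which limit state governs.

437 kN (bolt shear governs)

Bolt shear: A_b = π·16²/4 = 201.1 mm²; R_n = 579 × 201.1 × 5 × 1 / 1000 = 582.1 kN → 0.75 × 582.1 = 437 kN.
Bearing: edge l_c = 21, r_n = 189.5 kN; interior l_c = 42, r_n = 288.8 kN; R_n = 189.5 + 4·288.8 = 1345 kN → 1010 kN.
Block shear: A_gv = 4320, A_nv = 2880, A_nt = 320 mm²; R_n = min(0.6F_uA_nv, 0.6F_yA_gv) + U_bs·F_u·A_nt = 962.6 kN → 722 kN.
Bolt shear governs: 437 kN.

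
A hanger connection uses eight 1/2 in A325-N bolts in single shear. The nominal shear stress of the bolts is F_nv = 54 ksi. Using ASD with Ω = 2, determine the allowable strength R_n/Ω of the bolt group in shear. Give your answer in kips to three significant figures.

A_b = π × 0.5² / 4 = 0.1963 in².
R_n = F_nv · A_b · n · n_s = 54 × 0.1963 × 8 × 1 = 84.82 kips.
Allowable strength R_n/Ω = 84.82 / 2 = 42.4 kips.

42.4 kips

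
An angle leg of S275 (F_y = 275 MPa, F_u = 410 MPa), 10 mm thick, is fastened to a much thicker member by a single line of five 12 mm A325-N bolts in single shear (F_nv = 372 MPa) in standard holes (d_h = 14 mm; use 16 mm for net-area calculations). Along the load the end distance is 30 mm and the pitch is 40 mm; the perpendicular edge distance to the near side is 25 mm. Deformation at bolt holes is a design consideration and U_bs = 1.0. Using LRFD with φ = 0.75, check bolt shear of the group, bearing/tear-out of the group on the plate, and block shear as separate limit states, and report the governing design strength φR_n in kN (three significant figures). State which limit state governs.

Bolt shear: A_b = π·12²/4 = 113.1 mm²; R_n = 372 × 113.1 × 5 × 1 / 1000 = 210.4 kN → 0.75 × 210.4 = 158 kN.
Bearing: edge l_c = 23, r_n = 113.2 kN; interior l_c = 26, r_n = 118.1 kN; R_n = 113.2 + 4·118.1 = 585.5 kN → 439 kN.
Block shear: A_gv = 1900, A_nv = 1180, A_nt = 170 mm²; R_n = min(0.6F_uA_nv, 0.6F_yA_gv) + U_bs·F_u·A_nt = 360 kN → 270 kN.
Bolt shear governs: 158 kN.

158 kN (bolt shear governs)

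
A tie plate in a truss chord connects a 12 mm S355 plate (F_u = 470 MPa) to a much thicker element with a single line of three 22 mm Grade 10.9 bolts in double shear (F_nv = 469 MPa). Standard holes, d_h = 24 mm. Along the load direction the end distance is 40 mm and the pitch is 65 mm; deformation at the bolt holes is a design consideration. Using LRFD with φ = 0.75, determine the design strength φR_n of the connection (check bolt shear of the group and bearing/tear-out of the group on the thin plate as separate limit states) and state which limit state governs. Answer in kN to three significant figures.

558 kN (bearing governs)

Bolt shear: A_b = π·22²/4 = 380.1 mm²; R_n = 469 × 380.1 × 3 × 2 / 1000 = 1070 kN → 0.75 × 1070 = 802 kN.
Bearing (1.2 l_c t F_u ≤ 2.4 d t F_u): upper limit = 2.4·22·12·470 / 1000 = 297.8 kN.
  Edge l_c = 40 − 24/2 = 28 → r_n = 189.5 kN; interior l_c = 65 − 24 = 41 → r_n = 277.5 kN.
  R_n,bearing = 1·189.5 + 2·277.5 = 744.5 kN → 0.75 × 744.5 = 558 kN.
Bearing governs: 558 kN.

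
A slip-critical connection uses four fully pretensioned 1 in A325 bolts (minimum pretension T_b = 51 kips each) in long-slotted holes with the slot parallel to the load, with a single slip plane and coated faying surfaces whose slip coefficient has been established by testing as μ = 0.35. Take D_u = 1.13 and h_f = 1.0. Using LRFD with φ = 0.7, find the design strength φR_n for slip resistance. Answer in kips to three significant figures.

56.5 kips

R_n = μ · D_u · h_f · T_b · n_s · n_b = 0.35 × 1.13 × 1.0 × 51 × 1 × 4 = 80.68 kips.
Design strength φR_n = 0.7 × 80.68 = 56.5 kips.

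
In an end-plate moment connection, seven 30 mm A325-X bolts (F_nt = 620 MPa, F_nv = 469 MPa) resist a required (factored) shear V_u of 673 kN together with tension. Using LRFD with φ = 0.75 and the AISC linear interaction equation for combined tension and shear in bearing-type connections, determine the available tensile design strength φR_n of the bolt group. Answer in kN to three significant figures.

A_b = π·30²/4 = 706.9 mm²; f_rv = 673 × 1000 / (7 × 706.9) = 136 MPa.
F'_nt = 1.3 F_nt − (F_nt / φF_nv) f_rv = 1.3·620 − (620/(0.75·469))·136 = 566.3 MPa, capped at F_nt → F'_nt = 566.3 MPa.
R_n = F'_nt · A_b · n = 566.3 × 706.9 × 7 / 1000 = 2802 kN.
Design strength φR_n = 0.75 × 2802 = 2100 kN.

2100 kN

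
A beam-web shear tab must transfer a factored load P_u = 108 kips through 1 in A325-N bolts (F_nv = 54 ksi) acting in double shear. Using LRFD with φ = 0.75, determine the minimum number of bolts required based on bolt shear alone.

2 bolts

A_b = π·1²/4 = 0.7854 in².
Per-bolt design strength φR_n = 0.75 × 54 × 0.7854 × 2 = 63.62 kips.
n ≥ 108 / 63.62 = 1.698 → use 2 bolts.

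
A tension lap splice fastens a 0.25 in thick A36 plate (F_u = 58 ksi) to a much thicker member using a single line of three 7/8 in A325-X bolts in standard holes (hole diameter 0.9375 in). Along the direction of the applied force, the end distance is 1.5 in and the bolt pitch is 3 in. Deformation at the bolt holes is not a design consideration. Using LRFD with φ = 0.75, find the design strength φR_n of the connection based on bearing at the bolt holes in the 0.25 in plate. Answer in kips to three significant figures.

Per bolt r_n = 1.5 l_c t F_u ≤ 3.0 d t F_u; upper limit = 3.0 × 0.875 × 0.25 × 58 = 38.06 kips.
Edge bolt: l_c = 1.5 − 0.9375/2 = 1.031 in → 1.5 × 1.031 × 0.25 × 58 = 22.43 → r_n = 22.43 kips.
Interior bolts: l_c = 3 − 0.9375 = 2.062 in → 1.5 × 2.062 × 0.25 × 58 = 44.86 → r_n = 38.06 kips.
R_n = 1 × 22.43 + 2 × 38.06 = 98.55 kips.
Design strength φR_n = 0.75 × 98.55 = 73.9 kips.

73.9 kips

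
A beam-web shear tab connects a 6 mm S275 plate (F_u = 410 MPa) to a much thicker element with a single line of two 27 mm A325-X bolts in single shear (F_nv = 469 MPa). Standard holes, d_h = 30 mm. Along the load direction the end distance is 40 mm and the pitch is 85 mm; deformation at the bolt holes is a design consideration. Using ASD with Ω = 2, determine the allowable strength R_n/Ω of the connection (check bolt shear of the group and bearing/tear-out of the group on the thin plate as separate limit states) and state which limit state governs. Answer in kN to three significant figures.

Bolt shear: A_b = π·27²/4 = 572.6 mm²; R_n = 469 × 572.6 × 2 × 1 / 1000 = 537.1 kN → 537.1 / 2 = 269 kN.
Bearing (1.2 l_c t F_u ≤ 2.4 d t F_u): upper limit = 2.4·27·6·410 / 1000 = 159.4 kN.
  Edge l_c = 40 − 30/2 = 25 → r_n = 73.8 kN; interior l_c = 85 − 30 = 55 → r_n = 159.4 kN.
  R_n,bearing = 1·73.8 + 1·159.4 = 233.2 kN → 233.2 / 2 = 117 kN.
Bearing governs: 117 kN.

117 kN (bearing governs)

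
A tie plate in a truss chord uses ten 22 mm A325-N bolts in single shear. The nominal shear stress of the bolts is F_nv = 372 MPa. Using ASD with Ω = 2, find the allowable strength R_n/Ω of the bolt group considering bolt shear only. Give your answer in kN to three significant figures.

A_b = π × 22² / 4 = 380.1 mm².
R_n = F_nv · A_b · n · n_s = 372 × 380.1 × 10 × 1 / 1000 = 1414 kN.
Allowable strength R_n/Ω = 1414 / 2 = 707 kN.

707 kN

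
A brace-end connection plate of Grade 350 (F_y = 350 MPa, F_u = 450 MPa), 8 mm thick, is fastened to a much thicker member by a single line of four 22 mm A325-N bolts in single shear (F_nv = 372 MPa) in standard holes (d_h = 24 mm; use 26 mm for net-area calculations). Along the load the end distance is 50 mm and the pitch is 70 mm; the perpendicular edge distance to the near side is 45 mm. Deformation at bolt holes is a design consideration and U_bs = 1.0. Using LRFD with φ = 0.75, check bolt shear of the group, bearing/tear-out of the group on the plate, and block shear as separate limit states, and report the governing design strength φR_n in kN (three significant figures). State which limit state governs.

Bolt shear: A_b = π·22²/4 = 380.1 mm²; R_n = 372 × 380.1 × 4 × 1 / 1000 = 565.6 kN → 0.75 × 565.6 = 424 kN.
Bearing: edge l_c = 38, r_n = 164.2 kN; interior l_c = 46, r_n = 190.1 kN; R_n = 164.2 + 3·190.1 = 734.4 kN → 551 kN.
Block shear: A_gv = 2080, A_nv = 1352, A_nt = 256 mm²; R_n = min(0.6F_uA_nv, 0.6F_yA_gv) + U_bs·F_u·A_nt = 480.2 kN → 360 kN.
Block shear governs: 360 kN.

360 kN (block shear governs)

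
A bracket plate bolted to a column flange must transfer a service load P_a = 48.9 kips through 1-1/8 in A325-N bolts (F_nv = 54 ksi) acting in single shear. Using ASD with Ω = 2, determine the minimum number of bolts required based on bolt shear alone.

2 bolts

A_b = π·1.125²/4 = 0.994 in².
Per-bolt allowable strength R_n/Ω = 54 × 0.994 × 1 / 2 = 26.84 kips.
n ≥ 48.9 / 26.84 = 1.822 → use 2 bolts.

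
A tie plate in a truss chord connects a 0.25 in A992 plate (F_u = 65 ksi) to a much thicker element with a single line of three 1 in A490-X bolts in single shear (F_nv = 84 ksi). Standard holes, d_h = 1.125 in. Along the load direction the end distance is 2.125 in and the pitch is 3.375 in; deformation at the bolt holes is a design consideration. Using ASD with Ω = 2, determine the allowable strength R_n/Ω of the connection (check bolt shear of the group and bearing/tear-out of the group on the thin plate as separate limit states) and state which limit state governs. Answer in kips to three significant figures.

54.2 kips (bearing governs)

Bolt shear: A_b = π·1²/4 = 0.7854 in²; R_n = 84 × 0.7854 × 3 × 1 = 197.9 kips → 197.9 / 2 = 99 kips.
Bearing (1.2 l_c t F_u ≤ 2.4 d t F_u): upper limit = 2.4·1·0.25·65 = 39 kips.
  Edge l_c = 2.125 − 1.125/2 = 1.562 → r_n = 30.47 kips; interior l_c = 3.375 − 1.125 = 2.25 → r_n = 39 kips.
  R_n,bearing = 1·30.47 + 2·39 = 108.5 kips → 108.5 / 2 = 54.2 kips.
Bearing governs: 54.2 kips.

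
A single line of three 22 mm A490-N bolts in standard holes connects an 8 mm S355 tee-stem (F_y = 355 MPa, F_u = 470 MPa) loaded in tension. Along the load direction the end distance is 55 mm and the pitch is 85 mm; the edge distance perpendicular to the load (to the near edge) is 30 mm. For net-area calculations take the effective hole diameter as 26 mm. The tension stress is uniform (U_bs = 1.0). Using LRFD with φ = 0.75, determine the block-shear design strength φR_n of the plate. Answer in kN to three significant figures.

319 kN

Shear plane L_v = 55 + 2·85 = 225 mm; A_gv = 225 × 8 = 1800 mm².
A_nv = (225 − 2.5·26) × 8 = 1280 mm².
A_nt = (30 − 0.5·26) × 8 = 136 mm².
0.6 F_u A_nv = 361 kN; 0.6 F_y A_gv = 383.4 kN → shear rupture governs the shear term.
R_n = 361 + 1.0 × 470 × 136 / 1000 = 424.9 kN.
Design strength φR_n = 0.75 × 424.9 = 319 kN.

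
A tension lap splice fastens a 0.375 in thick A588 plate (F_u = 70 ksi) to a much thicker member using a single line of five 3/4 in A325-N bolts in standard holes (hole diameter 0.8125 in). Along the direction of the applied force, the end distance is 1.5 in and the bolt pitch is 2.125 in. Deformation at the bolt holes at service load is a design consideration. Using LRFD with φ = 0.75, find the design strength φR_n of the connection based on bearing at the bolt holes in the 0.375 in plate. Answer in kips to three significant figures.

150 kips

Per bolt r_n = 1.2 l_c t F_u ≤ 2.4 d t F_u; upper limit = 2.4 × 0.75 × 0.375 × 70 = 47.25 kips.
Edge bolt: l_c = 1.5 − 0.8125/2 = 1.094 in → 1.2 × 1.094 × 0.375 × 70 = 34.45 → r_n = 34.45 kips.
Interior bolts: l_c = 2.125 − 0.8125 = 1.312 in → 1.2 × 1.312 × 0.375 × 70 = 41.34 → r_n = 41.34 kips.
R_n = 1 × 34.45 + 4 × 41.34 = 199.8 kips.
Design strength φR_n = 0.75 × 199.8 = 150 kips.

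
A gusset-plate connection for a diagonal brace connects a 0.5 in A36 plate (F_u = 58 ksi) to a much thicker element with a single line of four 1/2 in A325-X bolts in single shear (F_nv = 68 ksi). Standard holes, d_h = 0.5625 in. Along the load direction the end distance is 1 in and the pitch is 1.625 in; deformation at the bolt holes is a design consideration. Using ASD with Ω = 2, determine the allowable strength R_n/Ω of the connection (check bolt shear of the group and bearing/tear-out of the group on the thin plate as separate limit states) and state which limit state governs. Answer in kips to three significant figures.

26.7 kips (bolt shear governs)

Bolt shear: A_b = π·0.5²/4 = 0.1963 in²; R_n = 68 × 0.1963 × 4 × 1 = 53.41 kips → 53.41 / 2 = 26.7 kips.
Bearing (1.2 l_c t F_u ≤ 2.4 d t F_u): upper limit = 2.4·0.5·0.5·58 = 34.8 kips.
  Edge l_c = 1 − 0.5625/2 = 0.7188 → r_n = 25.01 kips; interior l_c = 1.625 − 0.5625 = 1.062 → r_n = 34.8 kips.
  R_n,bearing = 1·25.01 + 3·34.8 = 129.4 kips → 129.4 / 2 = 64.7 kips.
Bolt shear governs: 26.7 kips.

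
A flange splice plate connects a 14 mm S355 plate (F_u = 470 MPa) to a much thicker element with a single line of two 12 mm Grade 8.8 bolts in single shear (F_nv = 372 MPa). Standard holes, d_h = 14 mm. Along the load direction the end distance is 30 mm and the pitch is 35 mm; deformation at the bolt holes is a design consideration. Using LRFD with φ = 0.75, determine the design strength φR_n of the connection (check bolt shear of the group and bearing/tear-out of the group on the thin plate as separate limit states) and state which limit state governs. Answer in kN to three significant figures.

63.1 kN (bolt shear governs)

Bolt shear: A_b = π·12²/4 = 113.1 mm²; R_n = 372 × 113.1 × 2 × 1 / 1000 = 84.14 kN → 0.75 × 84.14 = 63.1 kN.
Bearing (1.2 l_c t F_u ≤ 2.4 d t F_u): upper limit = 2.4·12·14·470 / 1000 = 189.5 kN.
  Edge l_c = 30 − 14/2 = 23 → r_n = 181.6 kN; interior l_c = 35 − 14 = 21 → r_n = 165.8 kN.
  R_n,bearing = 1·181.6 + 1·165.8 = 347.4 kN → 0.75 × 347.4 = 261 kN.
Bolt shear governs: 63.1 kN.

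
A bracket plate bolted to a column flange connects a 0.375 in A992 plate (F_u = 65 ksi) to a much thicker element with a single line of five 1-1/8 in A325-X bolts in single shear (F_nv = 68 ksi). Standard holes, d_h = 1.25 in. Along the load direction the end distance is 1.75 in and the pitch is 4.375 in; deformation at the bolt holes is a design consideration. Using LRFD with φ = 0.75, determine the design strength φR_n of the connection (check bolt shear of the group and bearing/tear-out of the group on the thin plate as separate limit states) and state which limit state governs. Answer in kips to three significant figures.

Bolt shear: A_b = π·1.125²/4 = 0.994 in²; R_n = 68 × 0.994 × 5 × 1 = 338 kips → 0.75 × 338 = 253 kips.
Bearing (1.2 l_c t F_u ≤ 2.4 d t F_u): upper limit = 2.4·1.125·0.375·65 = 65.81 kips.
  Edge l_c = 1.75 − 1.25/2 = 1.125 → r_n = 32.91 kips; interior l_c = 4.375 − 1.25 = 3.125 → r_n = 65.81 kips.
  R_n,bearing = 1·32.91 + 4·65.81 = 296.2 kips → 0.75 × 296.2 = 222 kips.
Bearing governs: 222 kips.

222 kips (bearing governs)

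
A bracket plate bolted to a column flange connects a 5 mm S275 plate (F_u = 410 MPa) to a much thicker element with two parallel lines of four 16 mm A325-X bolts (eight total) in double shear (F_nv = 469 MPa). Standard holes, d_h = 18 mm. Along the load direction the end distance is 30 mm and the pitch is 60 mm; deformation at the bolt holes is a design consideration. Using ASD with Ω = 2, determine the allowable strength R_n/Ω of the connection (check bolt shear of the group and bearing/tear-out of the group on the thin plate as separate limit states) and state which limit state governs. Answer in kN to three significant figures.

Bolt shear: A_b = π·16²/4 = 201.1 mm²; R_n = 469 × 201.1 × 8 × 2 / 1000 = 1509 kN → 1509 / 2 = 754 kN.
Bearing (1.2 l_c t F_u ≤ 2.4 d t F_u): upper limit = 2.4·16·5·410 / 1000 = 78.72 kN.
  Edge l_c = 30 − 18/2 = 21 → r_n = 51.66 kN; interior l_c = 60 − 18 = 42 → r_n = 78.72 kN.
  R_n,bearing = 2·51.66 + 6·78.72 = 575.6 kN → 575.6 / 2 = 288 kN.
Bearing governs: 288 kN.

288 kN (bearing governs)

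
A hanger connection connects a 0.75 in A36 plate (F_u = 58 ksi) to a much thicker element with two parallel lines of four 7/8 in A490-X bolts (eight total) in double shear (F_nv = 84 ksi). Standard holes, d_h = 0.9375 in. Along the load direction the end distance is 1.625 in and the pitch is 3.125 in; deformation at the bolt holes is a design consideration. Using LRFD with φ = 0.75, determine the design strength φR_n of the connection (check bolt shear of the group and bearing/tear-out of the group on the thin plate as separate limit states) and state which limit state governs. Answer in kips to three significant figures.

502 kips (bearing governs)

Bolt shear: A_b = π·0.875²/4 = 0.6013 in²; R_n = 84 × 0.6013 × 8 × 2 = 808.2 kips → 0.75 × 808.2 = 606 kips.
Bearing (1.2 l_c t F_u ≤ 2.4 d t F_u): upper limit = 2.4·0.875·0.75·58 = 91.35 kips.
  Edge l_c = 1.625 − 0.9375/2 = 1.156 → r_n = 60.36 kips; interior l_c = 3.125 − 0.9375 = 2.188 → r_n = 91.35 kips.
  R_n,bearing = 2·60.36 + 6·91.35 = 668.8 kips → 0.75 × 668.8 = 502 kips.
Bearing governs: 502 kips.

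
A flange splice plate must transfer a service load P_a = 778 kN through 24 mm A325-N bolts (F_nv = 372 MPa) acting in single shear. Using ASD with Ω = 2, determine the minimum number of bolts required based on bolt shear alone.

A_b = π·24²/4 = 452.4 mm².
Per-bolt allowable strength R_n/Ω = 372 × 452.4 × 1 / 1000 / 2 = 84.14 kN.
n ≥ 778 / 84.14 = 9.246 → use 10 bolts.

10 bolts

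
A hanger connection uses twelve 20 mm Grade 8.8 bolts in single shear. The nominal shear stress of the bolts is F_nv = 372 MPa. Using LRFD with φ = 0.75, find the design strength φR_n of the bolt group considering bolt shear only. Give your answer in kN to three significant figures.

1050 kN

A_b = π × 20² / 4 = 314.2 mm².
R_n = F_nv · A_b · n · n_s = 372 × 314.2 × 12 × 1 / 1000 = 1402 kN.
Design strength φR_n = 0.75 × 1402 = 1050 kN.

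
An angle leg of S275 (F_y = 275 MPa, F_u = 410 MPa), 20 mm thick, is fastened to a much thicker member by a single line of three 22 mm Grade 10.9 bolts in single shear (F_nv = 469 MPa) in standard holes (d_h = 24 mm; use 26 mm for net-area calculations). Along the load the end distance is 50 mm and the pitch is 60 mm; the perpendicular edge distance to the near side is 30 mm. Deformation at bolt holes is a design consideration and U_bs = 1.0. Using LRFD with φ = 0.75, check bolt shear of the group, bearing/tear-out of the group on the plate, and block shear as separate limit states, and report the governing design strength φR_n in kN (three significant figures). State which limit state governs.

401 kN (bolt shear governs)

Bolt shear: A_b = π·22²/4 = 380.1 mm²; R_n = 469 × 380.1 × 3 × 1 / 1000 = 534.8 kN → 0.75 × 534.8 = 401 kN.
Bearing: edge l_c = 38, r_n = 373.9 kN; interior l_c = 36, r_n = 354.2 kN; R_n = 373.9 + 2·354.2 = 1082 kN → 812 kN.
Block shear: A_gv = 3400, A_nv = 2100, A_nt = 340 mm²; R_n = min(0.6F_uA_nv, 0.6F_yA_gv) + U_bs·F_u·A_nt = 656 kN → 492 kN.
Bolt shear governs: 401 kN.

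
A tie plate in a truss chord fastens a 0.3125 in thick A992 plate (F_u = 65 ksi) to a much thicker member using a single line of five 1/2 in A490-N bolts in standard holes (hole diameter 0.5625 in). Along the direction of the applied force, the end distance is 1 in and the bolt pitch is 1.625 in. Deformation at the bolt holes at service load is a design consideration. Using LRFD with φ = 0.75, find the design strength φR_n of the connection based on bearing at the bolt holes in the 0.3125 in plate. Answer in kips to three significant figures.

Per bolt r_n = 1.2 l_c t F_u ≤ 2.4 d t F_u; upper limit = 2.4 × 0.5 × 0.3125 × 65 = 24.38 kips.
Edge bolt: l_c = 1 − 0.5625/2 = 0.7188 in → 1.2 × 0.7188 × 0.3125 × 65 = 17.52 → r_n = 17.52 kips.
Interior bolts: l_c = 1.625 − 0.5625 = 1.062 in → 1.2 × 1.062 × 0.3125 × 65 = 25.9 → r_n = 24.38 kips.
R_n = 1 × 17.52 + 4 × 24.38 = 115 kips.
Design strength φR_n = 0.75 × 115 = 86.3 kips.

86.3 kips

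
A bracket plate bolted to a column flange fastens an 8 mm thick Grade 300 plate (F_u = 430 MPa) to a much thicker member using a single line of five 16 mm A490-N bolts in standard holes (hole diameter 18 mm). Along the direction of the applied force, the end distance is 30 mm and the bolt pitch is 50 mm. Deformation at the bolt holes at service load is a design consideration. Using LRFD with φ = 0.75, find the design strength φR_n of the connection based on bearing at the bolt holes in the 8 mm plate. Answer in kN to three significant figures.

Per bolt r_n = 1.2 l_c t F_u ≤ 2.4 d t F_u; upper limit = 2.4 × 16 × 8 × 430 / 1000 = 132.1 kN.
Edge bolt: l_c = 30 − 18/2 = 21 mm → 1.2 × 21 × 8 × 430 / 1000 = 86.69 → r_n = 86.69 kN.
Interior bolts: l_c = 50 − 18 = 32 mm → 1.2 × 32 × 8 × 430 / 1000 = 132.1 → r_n = 132.1 kN.
R_n = 1 × 86.69 + 4 × 132.1 = 615.1 kN.
Design strength φR_n = 0.75 × 615.1 = 461 kN.

461 kN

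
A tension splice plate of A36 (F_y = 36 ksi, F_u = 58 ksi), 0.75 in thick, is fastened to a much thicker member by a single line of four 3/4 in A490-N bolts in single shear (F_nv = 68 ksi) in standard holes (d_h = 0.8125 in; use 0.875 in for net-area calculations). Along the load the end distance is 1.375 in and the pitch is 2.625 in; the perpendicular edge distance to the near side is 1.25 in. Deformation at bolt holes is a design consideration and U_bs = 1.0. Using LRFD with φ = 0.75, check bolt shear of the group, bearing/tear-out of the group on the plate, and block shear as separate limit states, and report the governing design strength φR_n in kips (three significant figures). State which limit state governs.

Bolt shear: A_b = π·0.75²/4 = 0.4418 in²; R_n = 68 × 0.4418 × 4 × 1 = 120.2 kips → 0.75 × 120.2 = 90.1 kips.
Bearing: edge l_c = 0.9688, r_n = 50.57 kips; interior l_c = 1.812, r_n = 78.3 kips; R_n = 50.57 + 3·78.3 = 285.5 kips → 214 kips.
Block shear: A_gv = 6.938, A_nv = 4.641, A_nt = 0.6094 in²; R_n = min(0.6F_uA_nv, 0.6F_yA_gv) + U_bs·F_u·A_nt = 185.2 kips → 139 kips.
Bolt shear governs: 90.1 kips.

90.1 kips (bolt shear governs)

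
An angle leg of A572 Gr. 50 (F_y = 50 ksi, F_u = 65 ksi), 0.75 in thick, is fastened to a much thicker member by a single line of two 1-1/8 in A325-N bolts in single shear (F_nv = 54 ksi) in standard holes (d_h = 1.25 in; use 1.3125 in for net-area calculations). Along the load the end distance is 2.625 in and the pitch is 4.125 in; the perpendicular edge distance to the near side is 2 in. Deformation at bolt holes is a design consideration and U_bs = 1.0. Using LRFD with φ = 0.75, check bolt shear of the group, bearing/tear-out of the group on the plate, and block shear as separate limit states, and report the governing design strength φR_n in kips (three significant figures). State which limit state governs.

Bolt shear: A_b = π·1.125²/4 = 0.994 in²; R_n = 54 × 0.994 × 2 × 1 = 107.4 kips → 0.75 × 107.4 = 80.5 kips.
Bearing: edge l_c = 2, r_n = 117 kips; interior l_c = 2.875, r_n = 131.6 kips; R_n = 117 + 1·131.6 = 248.6 kips → 186 kips.
Block shear: A_gv = 5.062, A_nv = 3.586, A_nt = 1.008 in²; R_n = min(0.6F_uA_nv, 0.6F_yA_gv) + U_bs·F_u·A_nt = 205.4 kips → 154 kips.
Bolt shear governs: 80.5 kips.

80.5 kips (bolt shear governs)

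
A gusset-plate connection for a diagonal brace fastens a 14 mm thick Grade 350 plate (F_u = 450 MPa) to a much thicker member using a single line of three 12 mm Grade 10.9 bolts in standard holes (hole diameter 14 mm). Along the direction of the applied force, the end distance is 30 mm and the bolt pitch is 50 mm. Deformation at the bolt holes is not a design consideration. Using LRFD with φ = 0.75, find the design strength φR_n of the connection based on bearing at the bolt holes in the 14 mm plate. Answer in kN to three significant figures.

503 kN

Per bolt r_n = 1.5 l_c t F_u ≤ 3.0 d t F_u; upper limit = 3.0 × 12 × 14 × 450 / 1000 = 226.8 kN.
Edge bolt: l_c = 30 − 14/2 = 23 mm → 1.5 × 23 × 14 × 450 / 1000 = 217.3 → r_n = 217.3 kN.
Interior bolts: l_c = 50 − 14 = 36 mm → 1.5 × 36 × 14 × 450 / 1000 = 340.2 → r_n = 226.8 kN.
R_n = 1 × 217.3 + 2 × 226.8 = 671 kN.
Design strength φR_n = 0.75 × 671 = 503 kN.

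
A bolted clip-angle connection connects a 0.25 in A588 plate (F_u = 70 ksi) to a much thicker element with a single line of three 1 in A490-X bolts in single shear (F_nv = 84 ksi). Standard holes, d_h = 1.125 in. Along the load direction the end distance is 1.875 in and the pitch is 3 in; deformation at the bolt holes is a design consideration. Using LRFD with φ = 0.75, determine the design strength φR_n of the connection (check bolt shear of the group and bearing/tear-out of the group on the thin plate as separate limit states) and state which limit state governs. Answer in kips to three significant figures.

Bolt shear: A_b = π·1²/4 = 0.7854 in²; R_n = 84 × 0.7854 × 3 × 1 = 197.9 kips → 0.75 × 197.9 = 148 kips.
Bearing (1.2 l_c t F_u ≤ 2.4 d t F_u): upper limit = 2.4·1·0.25·70 = 42 kips.
  Edge l_c = 1.875 − 1.125/2 = 1.312 → r_n = 27.56 kips; interior l_c = 3 − 1.125 = 1.875 → r_n = 39.38 kips.
  R_n,bearing = 1·27.56 + 2·39.38 = 106.3 kips → 0.75 × 106.3 = 79.7 kips.
Bearing governs: 79.7 kips.

79.7 kips (bearing governs)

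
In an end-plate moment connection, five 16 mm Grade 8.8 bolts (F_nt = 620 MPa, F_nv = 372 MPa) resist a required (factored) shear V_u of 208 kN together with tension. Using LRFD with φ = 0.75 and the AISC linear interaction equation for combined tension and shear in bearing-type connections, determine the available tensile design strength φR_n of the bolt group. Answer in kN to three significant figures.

261 kN

A_b = π·16²/4 = 201.1 mm²; f_rv = 208 × 1000 / (5 × 201.1) = 206.9 MPa.
F'_nt = 1.3 F_nt − (F_nt / φF_nv) f_rv = 1.3·620 − (620/(0.75·372))·206.9 = 346.2 MPa, capped at F_nt → F'_nt = 346.2 MPa.
R_n = F'_nt · A_b · n = 346.2 × 201.1 × 5 / 1000 = 348.1 kN.
Design strength φR_n = 0.75 × 348.1 = 261 kN.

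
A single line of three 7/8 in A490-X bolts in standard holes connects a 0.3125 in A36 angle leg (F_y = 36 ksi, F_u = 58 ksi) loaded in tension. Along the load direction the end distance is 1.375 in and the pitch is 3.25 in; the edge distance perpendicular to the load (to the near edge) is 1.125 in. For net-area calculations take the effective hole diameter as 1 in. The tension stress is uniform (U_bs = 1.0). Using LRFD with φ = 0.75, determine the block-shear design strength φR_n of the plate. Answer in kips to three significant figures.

48.4 kips

Shear plane L_v = 1.375 + 2·3.25 = 7.875 in; A_gv = 7.875 × 0.3125 = 2.461 in².
A_nv = (7.875 − 2.5·1) × 0.3125 = 1.68 in².
A_nt = (1.125 − 0.5·1) × 0.3125 = 0.1953 in².
0.6 F_u A_nv = 58.45 kips; 0.6 F_y A_gv = 53.16 kips → shear yielding governs the shear term.
R_n = 53.16 + 1.0 × 58 × 0.1953 = 64.48 kips.
Design strength φR_n = 0.75 × 64.48 = 48.4 kips.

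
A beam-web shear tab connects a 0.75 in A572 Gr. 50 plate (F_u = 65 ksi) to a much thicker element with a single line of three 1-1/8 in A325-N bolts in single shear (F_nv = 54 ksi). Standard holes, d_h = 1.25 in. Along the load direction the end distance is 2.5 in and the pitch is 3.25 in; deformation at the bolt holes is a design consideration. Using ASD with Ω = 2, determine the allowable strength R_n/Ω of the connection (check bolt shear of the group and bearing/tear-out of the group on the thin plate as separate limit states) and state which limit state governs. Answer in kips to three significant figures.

Bolt shear: A_b = π·1.125²/4 = 0.994 in²; R_n = 54 × 0.994 × 3 × 1 = 161 kips → 161 / 2 = 80.5 kips.
Bearing (1.2 l_c t F_u ≤ 2.4 d t F_u): upper limit = 2.4·1.125·0.75·65 = 131.6 kips.
  Edge l_c = 2.5 − 1.25/2 = 1.875 → r_n = 109.7 kips; interior l_c = 3.25 − 1.25 = 2 → r_n = 117 kips.
  R_n,bearing = 1·109.7 + 2·117 = 343.7 kips → 343.7 / 2 = 172 kips.
Bolt shear governs: 80.5 kips.

80.5 kips (bolt shear governs)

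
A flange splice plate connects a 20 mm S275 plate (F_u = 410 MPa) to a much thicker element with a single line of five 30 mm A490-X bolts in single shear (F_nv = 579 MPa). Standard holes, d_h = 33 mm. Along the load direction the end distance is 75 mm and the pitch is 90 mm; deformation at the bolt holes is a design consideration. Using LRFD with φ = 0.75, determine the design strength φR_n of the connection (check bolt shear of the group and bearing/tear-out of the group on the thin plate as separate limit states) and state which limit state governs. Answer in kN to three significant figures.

1530 kN (bolt shear governs)

Bolt shear: A_b = π·30²/4 = 706.9 mm²; R_n = 579 × 706.9 × 5 × 1 / 1000 = 2046 kN → 0.75 × 2046 = 1530 kN.
Bearing (1.2 l_c t F_u ≤ 2.4 d t F_u): upper limit = 2.4·30·20·410 / 1000 = 590.4 kN.
  Edge l_c = 75 − 33/2 = 58.5 → r_n = 575.6 kN; interior l_c = 90 − 33 = 57 → r_n = 560.9 kN.
  R_n,bearing = 1·575.6 + 4·560.9 = 2819 kN → 0.75 × 2819 = 2110 kN.
Bolt shear governs: 1530 kN.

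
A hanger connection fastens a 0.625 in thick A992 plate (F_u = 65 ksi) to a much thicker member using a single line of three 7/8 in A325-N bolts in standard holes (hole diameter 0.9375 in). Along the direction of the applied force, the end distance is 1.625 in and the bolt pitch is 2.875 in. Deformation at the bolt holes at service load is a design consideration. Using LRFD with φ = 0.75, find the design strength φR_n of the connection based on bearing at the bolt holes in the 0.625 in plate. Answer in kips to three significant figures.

170 kips

Per bolt r_n = 1.2 l_c t F_u ≤ 2.4 d t F_u; upper limit = 2.4 × 0.875 × 0.625 × 65 = 85.31 kips.
Edge bolt: l_c = 1.625 − 0.9375/2 = 1.156 in → 1.2 × 1.156 × 0.625 × 65 = 56.37 → r_n = 56.37 kips.
Interior bolts: l_c = 2.875 − 0.9375 = 1.938 in → 1.2 × 1.938 × 0.625 × 65 = 94.45 → r_n = 85.31 kips.
R_n = 1 × 56.37 + 2 × 85.31 = 227 kips.
Design strength φR_n = 0.75 × 227 = 170 kips.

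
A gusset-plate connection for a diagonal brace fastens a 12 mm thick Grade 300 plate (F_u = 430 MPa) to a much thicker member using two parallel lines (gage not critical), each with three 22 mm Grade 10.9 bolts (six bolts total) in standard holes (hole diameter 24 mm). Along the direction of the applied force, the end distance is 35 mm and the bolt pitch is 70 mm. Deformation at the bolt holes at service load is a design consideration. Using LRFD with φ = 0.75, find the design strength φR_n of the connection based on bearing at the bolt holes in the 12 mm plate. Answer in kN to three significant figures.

1030 kN

Per bolt r_n = 1.2 l_c t F_u ≤ 2.4 d t F_u; upper limit = 2.4 × 22 × 12 × 430 / 1000 = 272.4 kN.
Edge bolt: l_c = 35 − 24/2 = 23 mm → 1.2 × 23 × 12 × 430 / 1000 = 142.4 → r_n = 142.4 kN.
Interior bolts: l_c = 70 − 24 = 46 mm → 1.2 × 46 × 12 × 430 / 1000 = 284.8 → r_n = 272.4 kN.
R_n = 2 × 142.4 + 4 × 272.4 = 1375 kN.
Design strength φR_n = 0.75 × 1375 = 1030 kN.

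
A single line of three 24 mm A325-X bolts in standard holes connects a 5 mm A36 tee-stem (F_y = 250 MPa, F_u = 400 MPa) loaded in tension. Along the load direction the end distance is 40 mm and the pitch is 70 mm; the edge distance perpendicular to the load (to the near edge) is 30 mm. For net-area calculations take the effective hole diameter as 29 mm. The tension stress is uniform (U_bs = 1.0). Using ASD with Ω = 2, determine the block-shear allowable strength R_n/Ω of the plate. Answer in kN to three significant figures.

Shear plane L_v = 40 + 2·70 = 180 mm; A_gv = 180 × 5 = 900 mm².
A_nv = (180 − 2.5·29) × 5 = 537.5 mm².
A_nt = (30 − 0.5·29) × 5 = 77.5 mm².
0.6 F_u A_nv = 129 kN; 0.6 F_y A_gv = 135 kN → shear rupture governs the shear term.
R_n = 129 + 1.0 × 400 × 77.5 / 1000 = 160 kN.
Allowable strength R_n/Ω = 160 / 2 = 80 kN.

80 kN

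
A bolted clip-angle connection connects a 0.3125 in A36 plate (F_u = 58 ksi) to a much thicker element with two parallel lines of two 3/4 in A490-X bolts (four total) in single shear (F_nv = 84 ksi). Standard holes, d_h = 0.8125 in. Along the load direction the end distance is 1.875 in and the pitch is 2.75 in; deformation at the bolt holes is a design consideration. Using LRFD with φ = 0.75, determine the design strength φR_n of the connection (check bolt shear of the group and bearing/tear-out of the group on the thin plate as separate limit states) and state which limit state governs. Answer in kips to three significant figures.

96.9 kips (bearing governs)

Bolt shear: A_b = π·0.75²/4 = 0.4418 in²; R_n = 84 × 0.4418 × 4 × 1 = 148.4 kips → 0.75 × 148.4 = 111 kips.
Bearing (1.2 l_c t F_u ≤ 2.4 d t F_u): upper limit = 2.4·0.75·0.3125·58 = 32.62 kips.
  Edge l_c = 1.875 − 0.8125/2 = 1.469 → r_n = 31.95 kips; interior l_c = 2.75 − 0.8125 = 1.938 → r_n = 32.62 kips.
  R_n,bearing = 2·31.95 + 2·32.62 = 129.1 kips → 0.75 × 129.1 = 96.9 kips.
Bearing governs: 96.9 kips.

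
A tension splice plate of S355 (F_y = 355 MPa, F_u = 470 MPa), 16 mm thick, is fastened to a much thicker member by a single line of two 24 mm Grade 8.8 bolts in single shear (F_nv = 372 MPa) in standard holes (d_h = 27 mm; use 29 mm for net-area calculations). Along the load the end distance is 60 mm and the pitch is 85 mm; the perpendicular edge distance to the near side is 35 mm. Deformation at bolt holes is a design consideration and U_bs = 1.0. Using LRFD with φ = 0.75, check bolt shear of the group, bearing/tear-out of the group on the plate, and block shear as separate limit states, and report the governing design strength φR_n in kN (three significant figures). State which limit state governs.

Bolt shear: A_b = π·24²/4 = 452.4 mm²; R_n = 372 × 452.4 × 2 × 1 / 1000 = 336.6 kN → 0.75 × 336.6 = 252 kN.
Bearing: edge l_c = 46.5, r_n = 419.6 kN; interior l_c = 58, r_n = 433.2 kN; R_n = 419.6 + 1·433.2 = 852.8 kN → 640 kN.
Block shear: A_gv = 2320, A_nv = 1624, A_nt = 328 mm²; R_n = min(0.6F_uA_nv, 0.6F_yA_gv) + U_bs·F_u·A_nt = 612.1 kN → 459 kN.
Bolt shear governs: 252 kN.

252 kN (bolt shear governs)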